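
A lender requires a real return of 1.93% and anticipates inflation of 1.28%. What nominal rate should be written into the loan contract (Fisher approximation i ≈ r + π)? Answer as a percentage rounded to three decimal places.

3.210%

i ≈ r + π = 1.93% + 1.28% = 3.210%.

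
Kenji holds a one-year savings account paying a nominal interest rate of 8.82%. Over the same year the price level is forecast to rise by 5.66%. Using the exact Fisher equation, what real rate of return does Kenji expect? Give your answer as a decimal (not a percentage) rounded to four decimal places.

0.0299

By the Fisher equation, 1 + r = (1 + i)/(1 + π).
1 + r = 1.08820 / 1.05660 = 1.029907
r = 1.029907 − 1 = 2.9907%, i.e. 0.0299.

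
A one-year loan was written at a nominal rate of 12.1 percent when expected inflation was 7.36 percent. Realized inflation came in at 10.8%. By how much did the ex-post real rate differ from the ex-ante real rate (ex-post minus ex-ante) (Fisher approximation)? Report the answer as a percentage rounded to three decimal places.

Ex-ante: 12.1% − 7.36% = 4.740%
Ex-post: 12.1% − 10.8% = 1.300%
Difference (ex-post − ex-ante) = -3.4400% → -3.440%.

-3.440%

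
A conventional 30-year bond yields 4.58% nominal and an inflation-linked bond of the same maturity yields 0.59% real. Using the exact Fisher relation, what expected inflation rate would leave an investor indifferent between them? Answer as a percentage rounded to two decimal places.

(1 + π) = (1 + i)/(1 + r) = 1.04580 / 1.00590 = 1.039666
Break-even inflation = 1.039666 − 1 → 3.97%.

3.97%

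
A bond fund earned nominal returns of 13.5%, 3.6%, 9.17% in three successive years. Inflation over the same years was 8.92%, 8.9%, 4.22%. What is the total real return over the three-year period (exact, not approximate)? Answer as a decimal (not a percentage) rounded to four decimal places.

0.0384

Nominal growth factor = 1.1350 × 1.0360 × 1.0917 = 1.283686
Price-level growth factor = 1.0892 × 1.0890 × 1.0422 = 1.236194
Real growth factor = 1.283686 / 1.236194 = 1.038418
Total real return = 1.038418 − 1 → 0.0384.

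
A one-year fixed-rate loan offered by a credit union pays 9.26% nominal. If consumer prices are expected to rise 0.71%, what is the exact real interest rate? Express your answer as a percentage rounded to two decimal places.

1 + r = 1.09260 / 1.00710 = 1.084897
r = 1.084897 − 1 = 8.4897%, i.e. 8.49%.

8.49%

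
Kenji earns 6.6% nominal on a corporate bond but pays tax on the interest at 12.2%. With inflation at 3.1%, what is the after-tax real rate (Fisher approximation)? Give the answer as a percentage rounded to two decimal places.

After-tax nominal return = 6.6% × (1 − 0.122) = 5.7948%.
r ≈ 5.7948% − 3.1% → 2.69%.

2.69%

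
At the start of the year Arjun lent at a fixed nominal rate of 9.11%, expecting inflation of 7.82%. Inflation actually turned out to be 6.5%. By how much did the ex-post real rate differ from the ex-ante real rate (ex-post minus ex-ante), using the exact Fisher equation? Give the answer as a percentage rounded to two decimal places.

1.25%

Ex-ante: (1 + 0.0911)/(1 + 0.0782) − 1 = 1.1964%
Ex-post: (1 + 0.0911)/(1 + 0.0650) − 1 = 2.4507%
Difference (ex-post − ex-ante) = 1.2543% → 1.25%.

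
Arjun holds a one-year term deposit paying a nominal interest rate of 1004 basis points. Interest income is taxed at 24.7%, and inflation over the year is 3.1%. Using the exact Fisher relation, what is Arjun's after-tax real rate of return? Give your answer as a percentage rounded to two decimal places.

After-tax nominal return = 10.04% × (1 − 0.247) = 7.56012%.
1 + r = 1.0756012 / 1.03100 = 1.043260
After-tax real rate = 1.043260 − 1 → 4.33%.

4.33%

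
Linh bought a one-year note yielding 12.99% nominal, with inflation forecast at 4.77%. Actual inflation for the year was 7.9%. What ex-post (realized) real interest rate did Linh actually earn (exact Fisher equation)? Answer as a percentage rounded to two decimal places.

Ex-post: (1 + 0.1299)/(1 + 0.0790) − 1 = 4.7173%
So the realized real rate is 4.72%.

4.72%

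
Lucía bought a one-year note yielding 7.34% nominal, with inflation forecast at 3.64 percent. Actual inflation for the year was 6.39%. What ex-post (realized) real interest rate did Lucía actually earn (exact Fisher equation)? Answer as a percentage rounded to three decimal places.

0.893%

Ex-post: (1 + 0.0734)/(1 + 0.0639) − 1 = 0.8929%
So the realized real rate is 0.893%.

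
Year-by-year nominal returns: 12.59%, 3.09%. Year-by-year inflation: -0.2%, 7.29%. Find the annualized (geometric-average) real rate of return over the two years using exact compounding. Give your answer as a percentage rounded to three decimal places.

4.115%

Compound the nominal returns: 1.1259 × 1.0309 = 1.16069031.
Compound inflation: 0.9980 × 1.0729 = 1.07075420.
Deflate: 1.16069031 / 1.07075420 = 1.08399324.
Annualized real rate = 1.08399324^(1/2) − 1 = 4.1150% → 4.115%.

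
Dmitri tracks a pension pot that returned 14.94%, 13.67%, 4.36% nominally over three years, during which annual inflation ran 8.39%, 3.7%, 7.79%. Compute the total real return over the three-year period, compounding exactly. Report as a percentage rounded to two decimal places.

Nominal growth factor = 1.1494 × 1.1367 × 1.0436 = 1.363487
Price-level growth factor = 1.0839 × 1.0370 × 1.0779 = 1.211564
Real growth factor = 1.363487 / 1.211564 = 1.125394
Total real return = 1.125394 − 1 → 12.54%.

12.54%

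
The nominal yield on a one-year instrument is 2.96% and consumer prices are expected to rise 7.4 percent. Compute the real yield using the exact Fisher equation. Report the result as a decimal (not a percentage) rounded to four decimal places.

-0.0413

By the Fisher identity, 1 + r = (1 + i)/(1 + π).
1 + r = 1.02960 / 1.07400 = 0.958659
r = 0.958659 − 1 = -4.1341%, i.e. -0.0413.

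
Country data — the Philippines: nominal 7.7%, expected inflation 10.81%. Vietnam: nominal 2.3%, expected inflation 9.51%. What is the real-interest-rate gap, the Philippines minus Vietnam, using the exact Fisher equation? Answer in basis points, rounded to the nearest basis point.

378 basis points

The Philippines: (1 + 0.0770)/(1 + 0.1081) − 1 = -2.8066%
Vietnam: (1 + 0.0230)/(1 + 0.0951) − 1 = -6.5839%
Differential = -2.8066% − (-6.5839%) = 3.7773% → 378 basis points.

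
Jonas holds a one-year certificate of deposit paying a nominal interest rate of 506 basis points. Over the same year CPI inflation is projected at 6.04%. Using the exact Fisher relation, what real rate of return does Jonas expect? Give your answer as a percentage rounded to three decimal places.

1 + r = 1.05060 / 1.06040 = 0.990758
r = 0.990758 − 1 = -0.9242%, i.e. -0.924%.

-0.924%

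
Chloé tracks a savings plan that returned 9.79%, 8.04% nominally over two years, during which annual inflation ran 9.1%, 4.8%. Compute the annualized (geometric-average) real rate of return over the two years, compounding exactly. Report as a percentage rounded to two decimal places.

1.85%

Compound the nominal returns: 1.0979 × 1.0804 = 1.18617116.
Compound inflation: 1.0910 × 1.0480 = 1.14336800.
Deflate: 1.18617116 / 1.14336800 = 1.03743603.
Annualized real rate = 1.03743603^(1/2) − 1 = 1.8546% → 1.85%.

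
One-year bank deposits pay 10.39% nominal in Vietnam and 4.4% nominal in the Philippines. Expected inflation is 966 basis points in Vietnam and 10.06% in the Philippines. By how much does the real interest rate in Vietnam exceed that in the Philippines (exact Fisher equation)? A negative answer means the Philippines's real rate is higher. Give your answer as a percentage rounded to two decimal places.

Vietnam: (1 + 0.1039)/(1 + 0.0966) − 1 = 0.6657%
The Philippines: (1 + 0.0440)/(1 + 0.1006) − 1 = -5.1426%
Differential = 0.6657% − (-5.1426%) = 5.8083% → 5.81%.

5.81%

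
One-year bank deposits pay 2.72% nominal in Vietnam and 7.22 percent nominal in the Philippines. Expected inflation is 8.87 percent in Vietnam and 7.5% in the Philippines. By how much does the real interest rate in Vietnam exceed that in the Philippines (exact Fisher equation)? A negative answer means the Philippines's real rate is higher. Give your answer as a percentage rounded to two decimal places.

Vietnam: (1 + 0.0272)/(1 + 0.0887) − 1 = -5.6489%
The Philippines: (1 + 0.0722)/(1 + 0.0750) − 1 = -0.2605%
Differential = -5.6489% − (-0.2605%) = -5.3885% → -5.39%.

-5.39%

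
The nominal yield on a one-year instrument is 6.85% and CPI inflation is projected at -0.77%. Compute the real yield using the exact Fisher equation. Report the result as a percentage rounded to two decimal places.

7.68%

By the Fisher relation, 1 + r = (1 + i)/(1 + π).
1 + r = 1.06850 / 0.99230 = 1.076791
r = 1.076791 − 1 = 7.6791%, i.e. 7.68%.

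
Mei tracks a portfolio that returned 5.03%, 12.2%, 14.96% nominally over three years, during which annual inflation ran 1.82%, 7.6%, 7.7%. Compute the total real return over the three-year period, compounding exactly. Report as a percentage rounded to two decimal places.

14.81%

Compound the nominal returns: 1.0503 × 1.1220 × 1.1496 = 1.354731.
Compound inflation: 1.0182 × 1.0760 × 1.0770 = 1.179943.
Deflate: 1.354731 / 1.179943 = 1.148132.
Total real return = 1.148132 − 1 → 14.81%.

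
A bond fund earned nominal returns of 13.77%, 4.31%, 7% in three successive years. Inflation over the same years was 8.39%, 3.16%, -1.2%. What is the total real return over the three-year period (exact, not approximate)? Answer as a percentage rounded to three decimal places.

14.942%

Compound the nominal returns: 1.1377 × 1.0431 × 1.0700 = 1.269806.
Compound inflation: 1.0839 × 1.0316 × 0.9880 = 1.104733.
Deflate: 1.269806 / 1.104733 = 1.149423.
Total real return = 1.149423 − 1 → 14.942%.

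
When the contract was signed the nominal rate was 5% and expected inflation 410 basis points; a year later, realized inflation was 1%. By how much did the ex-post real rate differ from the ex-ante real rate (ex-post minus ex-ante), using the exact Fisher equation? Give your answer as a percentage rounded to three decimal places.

Ex-ante: (1 + 0.0500)/(1 + 0.0410) − 1 = 0.8646%
Ex-post: (1 + 0.0500)/(1 + 0.0100) − 1 = 3.9604%
Difference (ex-post − ex-ante) = 3.0958% → 3.096%.

3.096%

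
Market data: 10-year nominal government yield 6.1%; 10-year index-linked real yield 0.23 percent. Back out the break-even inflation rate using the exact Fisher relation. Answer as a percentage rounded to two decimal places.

5.86%

(1 + π) = (1 + i)/(1 + r) = 1.06100 / 1.00230 = 1.058565
Break-even inflation = 1.058565 − 1 → 5.86%.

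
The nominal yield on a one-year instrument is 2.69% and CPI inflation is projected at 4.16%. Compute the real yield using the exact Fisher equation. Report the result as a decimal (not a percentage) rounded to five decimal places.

-0.01411

By the Fisher relation, 1 + r = (1 + i)/(1 + π).
1 + r = 1.02690 / 1.04160 = 0.985887
r = 0.985887 − 1 = -1.4113%, i.e. -0.01411.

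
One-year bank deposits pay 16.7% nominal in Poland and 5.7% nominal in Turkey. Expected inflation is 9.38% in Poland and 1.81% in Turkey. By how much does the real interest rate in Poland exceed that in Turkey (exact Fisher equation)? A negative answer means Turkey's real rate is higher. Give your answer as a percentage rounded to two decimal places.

Poland: (1 + 0.1670)/(1 + 0.0938) − 1 = 6.6923%
Turkey: (1 + 0.0570)/(1 + 0.0181) − 1 = 3.8208%
Differential = 6.6923% − 3.8208% = 2.8714% → 2.87%.

2.87%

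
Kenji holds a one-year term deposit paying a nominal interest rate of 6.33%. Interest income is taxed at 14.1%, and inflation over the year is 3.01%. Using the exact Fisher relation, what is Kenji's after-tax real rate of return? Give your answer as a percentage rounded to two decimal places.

After-tax nominal return = 6.33% × (1 − 0.141) = 5.43747%.
1 + r = 1.0543747 / 1.03010 = 1.023565
After-tax real rate = 1.023565 − 1 → 2.36%.

2.36%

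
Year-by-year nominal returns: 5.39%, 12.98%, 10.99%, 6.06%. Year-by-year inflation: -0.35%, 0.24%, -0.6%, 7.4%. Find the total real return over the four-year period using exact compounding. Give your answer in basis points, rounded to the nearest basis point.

Nominal growth factor = 1.0539 × 1.1298 × 1.1099 × 1.0606 = 1.401640
Price-level growth factor = 0.9965 × 1.0024 × 0.9940 × 1.0740 = 1.066373
Real growth factor = 1.401640 / 1.066373 = 1.314400
Total real return = 1.314400 − 1 → 3144 basis points.

3144 basis points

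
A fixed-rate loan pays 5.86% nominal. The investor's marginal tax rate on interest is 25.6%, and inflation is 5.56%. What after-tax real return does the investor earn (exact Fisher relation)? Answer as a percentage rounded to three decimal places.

After-tax nominal return = 5.86% × (1 − 0.256) = 4.35984%.
1 + r = 1.0435984 / 1.05560 = 0.988631
After-tax real rate = 0.988631 − 1 → -1.137%.

-1.137%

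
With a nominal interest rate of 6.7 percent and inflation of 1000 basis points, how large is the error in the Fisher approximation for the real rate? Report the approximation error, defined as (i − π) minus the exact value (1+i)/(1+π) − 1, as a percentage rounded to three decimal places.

-0.300%

Approximate: r ≈ 6.700% − 10.000% = -3.3000%
Exact: (1 + 0.0670)/(1 + 0.1000) − 1 = -3.0000%
Error = -3.3000% − (-3.0000%) = -0.3000% → -0.300%.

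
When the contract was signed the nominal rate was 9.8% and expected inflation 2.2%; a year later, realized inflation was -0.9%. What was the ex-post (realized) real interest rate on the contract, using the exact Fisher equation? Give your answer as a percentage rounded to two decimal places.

10.80%

Ex-post: (1 + 0.0980)/(1 − 0.0090) − 1 = 10.7972%
So the realized real rate is 10.80%.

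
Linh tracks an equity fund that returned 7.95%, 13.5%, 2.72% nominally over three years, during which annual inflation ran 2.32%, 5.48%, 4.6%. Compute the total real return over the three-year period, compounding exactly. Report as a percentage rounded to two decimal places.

11.48%

Compound the nominal returns: 1.0795 × 1.1350 × 1.0272 = 1.258559.
Compound inflation: 1.0232 × 1.0548 × 1.0460 = 1.128918.
Deflate: 1.258559 / 1.128918 = 1.114837.
Total real return = 1.114837 − 1 → 11.48%.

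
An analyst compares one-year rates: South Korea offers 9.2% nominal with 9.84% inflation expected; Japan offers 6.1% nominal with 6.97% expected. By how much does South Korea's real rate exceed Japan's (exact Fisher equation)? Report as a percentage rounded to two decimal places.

South Korea: (1 + 0.0920)/(1 + 0.0984) − 1 = -0.5827%
Japan: (1 + 0.0610)/(1 + 0.0697) − 1 = -0.8133%
Differential = -0.5827% − (-0.8133%) = 0.2306% → 0.23%.

0.23%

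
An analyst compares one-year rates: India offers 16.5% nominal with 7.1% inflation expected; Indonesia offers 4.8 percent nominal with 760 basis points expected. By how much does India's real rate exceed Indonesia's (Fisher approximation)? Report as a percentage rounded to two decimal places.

12.20%

India: 16.5% − 7.1% = 9.400%
Indonesia: 4.8% − 7.6% = -2.800%
Differential = 12.200% → 12.20%.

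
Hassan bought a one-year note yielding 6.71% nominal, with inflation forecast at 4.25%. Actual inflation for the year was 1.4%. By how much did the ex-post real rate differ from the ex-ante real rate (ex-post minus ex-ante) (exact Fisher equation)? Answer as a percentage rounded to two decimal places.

2.88%

Ex-ante: (1 + 0.0671)/(1 + 0.0425) − 1 = 2.3597%
Ex-post: (1 + 0.0671)/(1 + 0.0140) − 1 = 5.2367%
Difference (ex-post − ex-ante) = 2.8770% → 2.88%.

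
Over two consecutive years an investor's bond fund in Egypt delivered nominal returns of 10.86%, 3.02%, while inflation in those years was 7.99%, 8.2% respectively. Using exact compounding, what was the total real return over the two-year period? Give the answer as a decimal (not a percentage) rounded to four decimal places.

-0.0226

Compound the nominal returns: 1.1086 × 1.0302 = 1.142080.
Compound inflation: 1.0799 × 1.0820 = 1.168452.
Deflate: 1.142080 / 1.168452 = 0.977430.
Total real return = 0.977430 − 1 → -0.0226.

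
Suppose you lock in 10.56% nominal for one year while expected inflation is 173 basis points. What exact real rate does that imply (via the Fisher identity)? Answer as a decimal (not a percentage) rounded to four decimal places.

0.0868

1 + r = 1.10560 / 1.01730 = 1.086798
r = 1.086798 − 1 = 8.6798%, i.e. 0.0868.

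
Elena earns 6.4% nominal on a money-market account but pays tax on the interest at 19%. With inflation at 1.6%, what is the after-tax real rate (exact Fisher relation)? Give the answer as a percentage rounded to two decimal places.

3.53%

After-tax nominal return = 6.4% × (1 − 0.19) = 5.1840%.
1 + r = 1.05184 / 1.01600 = 1.035276
After-tax real rate = 1.035276 − 1 → 3.53%.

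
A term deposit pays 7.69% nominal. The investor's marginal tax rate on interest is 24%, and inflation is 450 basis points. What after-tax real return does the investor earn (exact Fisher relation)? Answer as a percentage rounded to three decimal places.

1.287%

After-tax nominal return = 7.69% × (1 − 0.24) = 5.8444%.
1 + r = 1.058444 / 1.04500 = 1.0128651
After-tax real rate = 1.0128651 − 1 → 1.287%.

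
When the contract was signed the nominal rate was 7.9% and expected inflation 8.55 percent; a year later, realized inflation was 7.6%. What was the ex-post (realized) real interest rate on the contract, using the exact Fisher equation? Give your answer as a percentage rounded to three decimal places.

0.279%

Ex-post: (1 + 0.0790)/(1 + 0.0760) − 1 = 0.2788%
So the realized real rate is 0.279%.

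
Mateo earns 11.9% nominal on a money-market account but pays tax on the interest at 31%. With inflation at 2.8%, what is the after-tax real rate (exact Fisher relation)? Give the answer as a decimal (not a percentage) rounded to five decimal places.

After-tax nominal return = 11.9% × (1 − 0.31) = 8.2110%.
1 + r = 1.08211 / 1.02800 = 1.052636
After-tax real rate = 1.052636 − 1 → 0.05264.

0.05264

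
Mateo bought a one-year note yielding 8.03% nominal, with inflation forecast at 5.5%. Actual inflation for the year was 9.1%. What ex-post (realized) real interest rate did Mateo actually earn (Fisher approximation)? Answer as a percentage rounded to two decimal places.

Ex-post: 8.03% − 9.1% = -1.070%
So the realized real rate is -1.07%.

-1.07%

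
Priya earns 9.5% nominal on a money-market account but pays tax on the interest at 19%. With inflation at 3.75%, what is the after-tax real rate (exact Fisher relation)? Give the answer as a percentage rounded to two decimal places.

After-tax nominal return = 9.5% × (1 − 0.19) = 7.6950%.
1 + r = 1.07695 / 1.03750 = 1.038024
After-tax real rate = 1.038024 − 1 → 3.80%.

3.80%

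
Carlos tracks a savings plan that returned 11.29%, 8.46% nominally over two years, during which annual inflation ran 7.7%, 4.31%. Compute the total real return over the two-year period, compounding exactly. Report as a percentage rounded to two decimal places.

Compound the nominal returns: 1.1129 × 1.0846 = 1.207051.
Compound inflation: 1.0770 × 1.0431 = 1.123419.
Deflate: 1.207051 / 1.123419 = 1.074445.
Total real return = 1.074445 − 1 → 7.44%.

7.44%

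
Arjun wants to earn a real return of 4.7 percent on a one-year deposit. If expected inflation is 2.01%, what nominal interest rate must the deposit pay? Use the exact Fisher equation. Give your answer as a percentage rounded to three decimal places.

6.804%

(1 + i) = (1 + r)(1 + π) = 1.04700 × 1.02010 = 1.0680447
i = 1.0680447 − 1, so the required nominal rate is 6.804%.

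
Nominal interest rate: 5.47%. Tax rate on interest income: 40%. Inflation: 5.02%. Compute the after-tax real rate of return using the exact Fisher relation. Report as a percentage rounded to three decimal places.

After-tax nominal return = 5.47% × (1 − 0.4) = 3.2820%.
1 + r = 1.03282 / 1.05020 = 0.983451
After-tax real rate = 0.983451 − 1 → -1.655%.

-1.655%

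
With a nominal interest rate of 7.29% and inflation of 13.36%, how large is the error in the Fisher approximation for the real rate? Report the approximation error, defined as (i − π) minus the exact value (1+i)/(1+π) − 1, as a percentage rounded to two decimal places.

Approximate: r ≈ 7.290% − 13.360% = -6.0700%
Exact: (1 + 0.0729)/(1 + 0.1336) − 1 = -5.3546%
Error = -6.0700% − (-5.3546%) = -0.7154% → -0.72%.

-0.72%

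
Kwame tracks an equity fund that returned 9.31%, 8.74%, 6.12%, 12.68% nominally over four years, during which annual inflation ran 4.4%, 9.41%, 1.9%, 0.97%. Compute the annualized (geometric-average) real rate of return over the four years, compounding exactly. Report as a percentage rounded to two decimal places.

Compound the nominal returns: 1.0931 × 1.0874 × 1.0612 × 1.1268 = 1.42132470.
Compound inflation: 1.0440 × 1.0941 × 1.0190 × 1.0097 = 1.17523321.
Deflate: 1.42132470 / 1.17523321 = 1.20939800.
Annualized real rate = 1.20939800^(1/4) − 1 = 4.8678% → 4.87%.

4.87%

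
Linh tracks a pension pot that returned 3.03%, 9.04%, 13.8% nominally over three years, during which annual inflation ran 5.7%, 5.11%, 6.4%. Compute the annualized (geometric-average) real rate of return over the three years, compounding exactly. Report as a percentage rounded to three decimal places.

2.646%

Compound the nominal returns: 1.0303 × 1.0904 × 1.1380 = 1.27847372.
Compound inflation: 1.0570 × 1.0511 × 1.0640 = 1.18211751.
Deflate: 1.27847372 / 1.18211751 = 1.08151153.
Annualized real rate = 1.08151153^(1/3) − 1 = 2.6464% → 2.646%.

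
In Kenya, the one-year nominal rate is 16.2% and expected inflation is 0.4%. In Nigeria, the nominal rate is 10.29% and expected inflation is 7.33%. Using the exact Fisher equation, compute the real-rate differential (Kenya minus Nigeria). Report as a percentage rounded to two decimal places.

12.98%

Kenya: (1 + 0.1620)/(1 + 0.0040) − 1 = 15.7371%
Nigeria: (1 + 0.1029)/(1 + 0.0733) − 1 = 2.7578%
Differential = 15.7371% − 2.7578% = 12.9792% → 12.98%.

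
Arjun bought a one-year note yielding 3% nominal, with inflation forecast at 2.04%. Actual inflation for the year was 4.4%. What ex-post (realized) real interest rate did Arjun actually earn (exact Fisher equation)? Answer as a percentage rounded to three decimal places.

-1.341%

Ex-post: (1 + 0.0300)/(1 + 0.0440) − 1 = -1.3410%
So the realized real rate is -1.341%.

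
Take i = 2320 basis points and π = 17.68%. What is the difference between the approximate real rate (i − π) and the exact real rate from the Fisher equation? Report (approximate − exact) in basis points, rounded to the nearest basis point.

83 basis points

Approximate: r ≈ 23.200% − 17.680% = 5.5200%
Exact: (1 + 0.2320)/(1 + 0.1768) − 1 = 4.6907%
Error = 5.5200% − 4.6907% = 0.8293% → 83 basis points.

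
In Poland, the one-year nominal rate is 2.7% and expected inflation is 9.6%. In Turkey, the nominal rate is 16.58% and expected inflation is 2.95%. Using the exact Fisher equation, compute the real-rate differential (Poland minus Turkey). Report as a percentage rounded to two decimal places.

-19.54%

Poland: (1 + 0.0270)/(1 + 0.0960) − 1 = -6.2956%
Turkey: (1 + 0.1658)/(1 + 0.0295) − 1 = 13.2394%
Differential = -6.2956% − 13.2394% = -19.5351% → -19.54%.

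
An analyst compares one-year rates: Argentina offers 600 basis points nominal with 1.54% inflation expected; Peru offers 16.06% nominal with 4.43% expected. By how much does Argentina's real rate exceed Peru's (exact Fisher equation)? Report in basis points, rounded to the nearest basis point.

-674 basis points

Argentina: (1 + 0.0600)/(1 + 0.0154) − 1 = 4.3924%
Peru: (1 + 0.1606)/(1 + 0.0443) − 1 = 11.1366%
Differential = 4.3924% − 11.1366% = -6.7443% → -674 basis points.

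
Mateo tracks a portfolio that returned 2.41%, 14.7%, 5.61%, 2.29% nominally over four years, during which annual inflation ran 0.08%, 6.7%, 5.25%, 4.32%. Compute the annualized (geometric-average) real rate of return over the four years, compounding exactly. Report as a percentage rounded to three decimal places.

1.997%

Compound the nominal returns: 1.0241 × 1.1470 × 1.0561 × 1.0229 = 1.26894853.
Compound inflation: 1.0008 × 1.0670 × 1.0525 × 1.0432 = 1.17246908.
Deflate: 1.26894853 / 1.17246908 = 1.08228741.
Annualized real rate = 1.08228741^(1/4) − 1 = 1.9966% → 1.997%.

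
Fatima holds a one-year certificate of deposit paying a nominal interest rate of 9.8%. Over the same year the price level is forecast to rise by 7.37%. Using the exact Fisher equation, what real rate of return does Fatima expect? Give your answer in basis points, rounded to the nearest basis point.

226 basis points

1 + r = 1.09800 / 1.07370 = 1.022632
r = 1.022632 − 1 = 2.2632%, i.e. 226 basis points.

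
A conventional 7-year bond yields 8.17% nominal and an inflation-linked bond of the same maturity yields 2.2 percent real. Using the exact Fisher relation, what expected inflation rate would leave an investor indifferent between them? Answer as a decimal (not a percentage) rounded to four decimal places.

(1 + π) = (1 + i)/(1 + r) = 1.08170 / 1.02200 = 1.058415
Break-even inflation = 1.058415 − 1 → 0.0584.

0.0584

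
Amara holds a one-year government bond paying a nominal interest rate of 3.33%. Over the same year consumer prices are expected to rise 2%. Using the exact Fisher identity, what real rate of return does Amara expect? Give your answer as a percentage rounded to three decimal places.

1 + r = 1.03330 / 1.02000 = 1.013039
r = 1.013039 − 1 = 1.3039%, i.e. 1.304%.

1.304%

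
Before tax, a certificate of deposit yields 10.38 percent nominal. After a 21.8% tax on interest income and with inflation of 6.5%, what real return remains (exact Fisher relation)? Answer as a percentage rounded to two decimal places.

After-tax nominal return = 10.38% × (1 − 0.218) = 8.11716%.
1 + r = 1.0811716 / 1.06500 = 1.015185
After-tax real rate = 1.015185 − 1 → 1.52%.

1.52%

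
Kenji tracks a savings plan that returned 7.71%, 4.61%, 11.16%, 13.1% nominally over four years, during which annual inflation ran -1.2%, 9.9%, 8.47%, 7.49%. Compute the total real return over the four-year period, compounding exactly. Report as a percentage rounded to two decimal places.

Compound the nominal returns: 1.0771 × 1.0461 × 1.1116 × 1.1310 = 1.416578.
Compound inflation: 0.9880 × 1.0990 × 1.0847 × 1.0749 = 1.265996.
Deflate: 1.416578 / 1.265996 = 1.118943.
Total real return = 1.118943 − 1 → 11.89%.

11.89%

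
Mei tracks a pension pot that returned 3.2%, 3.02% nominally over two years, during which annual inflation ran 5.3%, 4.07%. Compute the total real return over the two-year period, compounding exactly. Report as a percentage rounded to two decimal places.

-2.98%

Nominal growth factor = 1.0320 × 1.0302 = 1.063166
Price-level growth factor = 1.0530 × 1.0407 = 1.095857
Real growth factor = 1.063166 / 1.095857 = 0.970169
Total real return = 0.970169 − 1 → -2.98%.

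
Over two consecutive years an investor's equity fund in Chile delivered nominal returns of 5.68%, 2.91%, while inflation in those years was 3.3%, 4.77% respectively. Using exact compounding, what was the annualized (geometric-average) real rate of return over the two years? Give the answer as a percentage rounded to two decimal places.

Compound the nominal returns: 1.0568 × 1.0291 = 1.08755288.
Compound inflation: 1.0330 × 1.0477 = 1.08227410.
Deflate: 1.08755288 / 1.08227410 = 1.00487749.
Annualized real rate = 1.00487749^(1/2) − 1 = 0.2436% → 0.24%.

0.24%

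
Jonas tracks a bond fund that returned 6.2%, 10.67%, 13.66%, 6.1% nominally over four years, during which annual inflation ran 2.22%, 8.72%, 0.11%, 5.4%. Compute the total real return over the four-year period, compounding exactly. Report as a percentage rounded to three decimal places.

Compound the nominal returns: 1.0620 × 1.1067 × 1.1366 × 1.0610 = 1.417351.
Compound inflation: 1.0222 × 1.0872 × 1.0011 × 1.0540 = 1.172636.
Deflate: 1.417351 / 1.172636 = 1.208688.
Total real return = 1.208688 − 1 → 20.869%.

20.869%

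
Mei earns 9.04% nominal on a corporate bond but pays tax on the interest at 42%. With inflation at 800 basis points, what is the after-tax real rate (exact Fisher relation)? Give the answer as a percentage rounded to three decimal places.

-2.553%

After-tax nominal return = 9.04% × (1 − 0.42) = 5.2432%.
1 + r = 1.052432 / 1.08000 = 0.974474
After-tax real rate = 0.974474 − 1 → -2.553%.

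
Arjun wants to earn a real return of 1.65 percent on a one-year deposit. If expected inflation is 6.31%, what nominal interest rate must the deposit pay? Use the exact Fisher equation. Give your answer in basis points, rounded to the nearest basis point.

806 basis points

(1 + i) = (1 + r)(1 + π) = 1.01650 × 1.06310 = 1.08064115
i = 1.08064115 − 1, so the required nominal rate is 806 basis points.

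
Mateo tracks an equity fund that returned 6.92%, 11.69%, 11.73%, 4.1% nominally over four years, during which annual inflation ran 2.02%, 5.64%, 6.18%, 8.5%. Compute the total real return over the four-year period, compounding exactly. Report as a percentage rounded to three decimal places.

11.868%

Nominal growth factor = 1.0692 × 1.1169 × 1.1173 × 1.0410 = 1.388973
Price-level growth factor = 1.0202 × 1.0564 × 1.0618 × 1.0850 = 1.241613
Real growth factor = 1.388973 / 1.241613 = 1.118684
Total real return = 1.118684 − 1 → 11.868%.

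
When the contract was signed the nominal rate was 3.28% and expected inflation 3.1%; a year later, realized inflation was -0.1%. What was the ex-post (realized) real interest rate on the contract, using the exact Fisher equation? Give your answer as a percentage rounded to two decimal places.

Ex-post: (1 + 0.0328)/(1 − 0.0010) − 1 = 3.3834%
So the realized real rate is 3.38%.

3.38%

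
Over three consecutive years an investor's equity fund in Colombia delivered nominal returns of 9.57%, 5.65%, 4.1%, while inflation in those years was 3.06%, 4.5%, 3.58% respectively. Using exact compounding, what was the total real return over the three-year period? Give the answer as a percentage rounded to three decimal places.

Nominal growth factor = 1.0957 × 1.0565 × 1.0410 = 1.205069
Price-level growth factor = 1.0306 × 1.0450 × 1.0358 = 1.115533
Real growth factor = 1.205069 / 1.115533 = 1.080263
Total real return = 1.080263 − 1 → 8.026%.

8.026%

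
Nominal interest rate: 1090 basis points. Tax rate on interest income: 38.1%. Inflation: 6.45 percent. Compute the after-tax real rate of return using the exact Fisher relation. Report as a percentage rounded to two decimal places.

0.28%

After-tax nominal return = 10.9% × (1 − 0.381) = 6.7471%.
1 + r = 1.067471 / 1.06450 = 1.002791
After-tax real rate = 1.002791 − 1 → 0.28%.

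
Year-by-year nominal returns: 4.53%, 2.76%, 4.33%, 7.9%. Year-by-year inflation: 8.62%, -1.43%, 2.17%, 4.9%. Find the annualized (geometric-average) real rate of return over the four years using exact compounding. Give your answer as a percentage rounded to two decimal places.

1.32%

Nominal growth factor = 1.0453 × 1.0276 × 1.0433 × 1.0790 = 1.20919321
Price-level growth factor = 1.0862 × 0.9857 × 1.0217 × 1.0490 = 1.14750196
Real growth factor = 1.20919321 / 1.14750196 = 1.05376134
Annualized real rate = 1.05376134^(1/4) − 1 = 1.3178% → 1.32%.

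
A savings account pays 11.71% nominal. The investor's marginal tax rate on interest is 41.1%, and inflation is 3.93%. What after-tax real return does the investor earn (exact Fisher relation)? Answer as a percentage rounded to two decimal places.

After-tax nominal return = 11.71% × (1 − 0.411) = 6.89719%.
1 + r = 1.0689719 / 1.03930 = 1.0285499
After-tax real rate = 1.0285499 − 1 → 2.85%.

2.85%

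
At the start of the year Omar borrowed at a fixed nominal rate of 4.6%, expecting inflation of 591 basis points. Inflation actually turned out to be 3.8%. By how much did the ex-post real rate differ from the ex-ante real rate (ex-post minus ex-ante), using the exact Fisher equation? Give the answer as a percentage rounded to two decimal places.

Ex-ante: (1 + 0.0460)/(1 + 0.0591) − 1 = -1.2369%
Ex-post: (1 + 0.0460)/(1 + 0.0380) − 1 = 0.7707%
Difference (ex-post − ex-ante) = 2.0076% → 2.01%.

2.01%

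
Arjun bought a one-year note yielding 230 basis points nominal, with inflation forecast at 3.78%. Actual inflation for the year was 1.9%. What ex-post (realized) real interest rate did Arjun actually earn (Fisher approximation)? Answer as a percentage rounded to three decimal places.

0.400%

Ex-post: 2.3% − 1.9% = 0.400%
So the realized real rate is 0.400%.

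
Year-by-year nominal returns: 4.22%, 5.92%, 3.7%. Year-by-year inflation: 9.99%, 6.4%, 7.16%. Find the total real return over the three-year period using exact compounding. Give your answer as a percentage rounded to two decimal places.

-8.72%

Nominal growth factor = 1.0422 × 1.0592 × 1.0370 = 1.144742
Price-level growth factor = 1.0999 × 1.0640 × 1.0716 = 1.254087
Real growth factor = 1.144742 / 1.254087 = 0.912810
Total real return = 0.912810 − 1 → -8.72%.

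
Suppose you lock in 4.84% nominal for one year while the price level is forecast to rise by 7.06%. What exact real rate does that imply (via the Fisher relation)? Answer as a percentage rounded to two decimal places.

By the Fisher relation, 1 + r = (1 + i)/(1 + π).
1 + r = 1.04840 / 1.07060 = 0.979264
r = 0.979264 − 1 = -2.0736%, i.e. -2.07%.

-2.07%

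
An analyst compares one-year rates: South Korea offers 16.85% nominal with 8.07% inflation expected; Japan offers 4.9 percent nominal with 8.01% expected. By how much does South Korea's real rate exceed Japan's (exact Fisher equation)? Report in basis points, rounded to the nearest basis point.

South Korea: (1 + 0.1685)/(1 + 0.0807) − 1 = 8.1244%
Japan: (1 + 0.0490)/(1 + 0.0801) − 1 = -2.8794%
Differential = 8.1244% − (-2.8794%) = 11.0037% → 1100 basis points.

1100 basis points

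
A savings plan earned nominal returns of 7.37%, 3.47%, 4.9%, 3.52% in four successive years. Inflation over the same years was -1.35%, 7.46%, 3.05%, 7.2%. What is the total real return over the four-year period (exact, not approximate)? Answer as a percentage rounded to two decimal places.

Nominal growth factor = 1.0737 × 1.0347 × 1.0490 × 1.0352 = 1.206416
Price-level growth factor = 0.9865 × 1.0746 × 1.0305 × 1.0720 = 1.171080
Real growth factor = 1.206416 / 1.171080 = 1.030174
Total real return = 1.030174 − 1 → 3.02%.

3.02%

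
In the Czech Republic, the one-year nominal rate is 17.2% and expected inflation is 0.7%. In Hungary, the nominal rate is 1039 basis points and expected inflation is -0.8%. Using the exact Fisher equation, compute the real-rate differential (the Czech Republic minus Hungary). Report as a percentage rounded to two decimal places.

The Czech Republic: (1 + 0.1720)/(1 + 0.0070) − 1 = 16.3853%
Hungary: (1 + 0.1039)/(1 − 0.0080) − 1 = 11.2802%
Differential = 16.3853% − 11.2802% = 5.1051% → 5.11%.

5.11%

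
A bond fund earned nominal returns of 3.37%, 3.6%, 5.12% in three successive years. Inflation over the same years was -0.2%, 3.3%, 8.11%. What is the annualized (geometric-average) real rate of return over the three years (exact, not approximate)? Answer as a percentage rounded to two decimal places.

Nominal growth factor = 1.0337 × 1.0360 × 1.0512 = 1.12574396
Price-level growth factor = 0.9980 × 1.0330 × 1.0811 = 1.11454275
Real growth factor = 1.12574396 / 1.11454275 = 1.01005005
Annualized real rate = 1.01005005^(1/3) − 1 = 0.3339% → 0.33%.

0.33%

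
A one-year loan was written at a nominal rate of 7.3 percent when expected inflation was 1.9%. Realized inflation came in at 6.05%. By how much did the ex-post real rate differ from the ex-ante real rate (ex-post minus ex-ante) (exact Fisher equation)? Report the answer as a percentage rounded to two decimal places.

-4.12%

Ex-ante: (1 + 0.0730)/(1 + 0.0190) − 1 = 5.2993%
Ex-post: (1 + 0.0730)/(1 + 0.0605) − 1 = 1.1787%
Difference (ex-post − ex-ante) = -4.1206% → -4.12%.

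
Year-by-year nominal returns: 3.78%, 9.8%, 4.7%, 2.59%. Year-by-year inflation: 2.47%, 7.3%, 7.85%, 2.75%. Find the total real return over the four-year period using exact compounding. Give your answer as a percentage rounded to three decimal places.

0.454%

Nominal growth factor = 1.0378 × 1.0980 × 1.0470 × 1.0259 = 1.2239614
Price-level growth factor = 1.0247 × 1.0730 × 1.0785 × 1.0275 = 1.2184240
Real growth factor = 1.2239614 / 1.2184240 = 1.0045447
Total real return = 1.0045447 − 1 → 0.454%.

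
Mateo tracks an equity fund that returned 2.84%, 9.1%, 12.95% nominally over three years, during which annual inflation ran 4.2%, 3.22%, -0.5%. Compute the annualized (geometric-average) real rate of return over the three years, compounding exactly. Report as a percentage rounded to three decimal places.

5.797%

Compound the nominal returns: 1.0284 × 1.0910 × 1.1295 = 1.26728138.
Compound inflation: 1.0420 × 1.0322 × 0.9950 = 1.07017464.
Deflate: 1.26728138 / 1.07017464 = 1.18418185.
Annualized real rate = 1.18418185^(1/3) − 1 = 5.7969% → 5.797%.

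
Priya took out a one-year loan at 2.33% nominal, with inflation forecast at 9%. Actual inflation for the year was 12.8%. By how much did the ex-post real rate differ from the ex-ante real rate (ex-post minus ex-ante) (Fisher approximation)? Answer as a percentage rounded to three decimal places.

Ex-ante: 2.33% − 9% = -6.670%
Ex-post: 2.33% − 12.8% = -10.470%
Difference (ex-post − ex-ante) = -3.8000% → -3.800%.

-3.800%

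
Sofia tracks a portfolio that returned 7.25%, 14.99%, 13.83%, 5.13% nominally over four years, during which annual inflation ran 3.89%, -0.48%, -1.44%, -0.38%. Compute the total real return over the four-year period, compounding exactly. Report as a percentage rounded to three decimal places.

45.382%

Nominal growth factor = 1.0725 × 1.1499 × 1.1383 × 1.0513 = 1.475845
Price-level growth factor = 1.0389 × 0.9952 × 0.9856 × 0.9962 = 1.015153
Real growth factor = 1.475845 / 1.015153 = 1.453816
Total real return = 1.453816 − 1 → 45.382%.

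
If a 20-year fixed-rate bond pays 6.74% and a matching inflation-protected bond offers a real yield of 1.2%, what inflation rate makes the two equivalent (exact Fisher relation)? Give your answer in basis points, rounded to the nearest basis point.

(1 + π) = (1 + i)/(1 + r) = 1.06740 / 1.01200 = 1.054743
Break-even inflation = 1.054743 − 1 → 547 basis points.

547 basis points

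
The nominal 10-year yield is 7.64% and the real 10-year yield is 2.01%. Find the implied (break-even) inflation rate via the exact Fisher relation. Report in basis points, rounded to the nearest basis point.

552 basis points

(1 + π) = (1 + i)/(1 + r) = 1.07640 / 1.02010 = 1.055191
Break-even inflation = 1.055191 − 1 → 552 basis points.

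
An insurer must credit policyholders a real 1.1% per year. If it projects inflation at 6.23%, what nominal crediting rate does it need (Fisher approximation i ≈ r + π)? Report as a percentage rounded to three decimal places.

i ≈ r + π = 1.1% + 6.23% = 7.330%.

7.330%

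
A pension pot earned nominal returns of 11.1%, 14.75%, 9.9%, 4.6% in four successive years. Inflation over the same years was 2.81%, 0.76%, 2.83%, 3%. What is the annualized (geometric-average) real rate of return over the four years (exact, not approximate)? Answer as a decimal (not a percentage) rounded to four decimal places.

0.0751

Nominal growth factor = 1.1110 × 1.1475 × 1.0990 × 1.0460 = 1.46553478
Price-level growth factor = 1.0281 × 1.0076 × 1.0283 × 1.0300 = 1.09718681
Real growth factor = 1.46553478 / 1.09718681 = 1.33572038
Annualized real rate = 1.33572038^(1/4) − 1 = 7.5051% → 0.0751.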